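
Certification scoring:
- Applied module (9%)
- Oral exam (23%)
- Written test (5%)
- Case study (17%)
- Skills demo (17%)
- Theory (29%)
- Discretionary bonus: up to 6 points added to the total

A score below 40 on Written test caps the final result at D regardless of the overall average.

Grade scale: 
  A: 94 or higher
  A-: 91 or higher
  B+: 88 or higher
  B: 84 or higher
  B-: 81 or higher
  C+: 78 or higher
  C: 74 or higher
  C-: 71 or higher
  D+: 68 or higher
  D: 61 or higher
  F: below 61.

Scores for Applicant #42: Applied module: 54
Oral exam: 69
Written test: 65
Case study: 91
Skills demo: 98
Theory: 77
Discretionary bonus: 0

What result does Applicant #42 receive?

Written test score 65 ≥ 40: minimum met.
Weighted total:
  Applied module 54 × 0.09 = 4.86
  Oral exam 69 × 0.23 = 15.87
  Written test 65 × 0.05 = 3.25
  Case study 91 × 0.17 = 15.47
  Skills demo 98 × 0.17 = 16.66
  Theory 77 × 0.29 = 22.33
Sum = 78.44
Discretionary bonus: 78.44 + 0 = 78.44
78.44 is ≥ 78 and < 81 → C+

C+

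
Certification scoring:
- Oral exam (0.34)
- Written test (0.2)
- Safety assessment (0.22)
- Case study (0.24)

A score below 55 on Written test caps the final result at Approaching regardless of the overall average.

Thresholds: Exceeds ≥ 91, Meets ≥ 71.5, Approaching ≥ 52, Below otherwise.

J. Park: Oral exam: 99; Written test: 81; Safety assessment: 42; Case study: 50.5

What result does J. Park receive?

Written test score 81 ≥ 55: minimum met.
Weighted total:
  Oral exam 99 × 0.34 = 33.66
  Written test 81 × 0.2 = 16.2
  Safety assessment 42 × 0.22 = 9.24
  Case study 50.5 × 0.24 = 12.12
Sum = 71.22
71.22 is ≥ 52 and < 71.5 → Approaching

Approaching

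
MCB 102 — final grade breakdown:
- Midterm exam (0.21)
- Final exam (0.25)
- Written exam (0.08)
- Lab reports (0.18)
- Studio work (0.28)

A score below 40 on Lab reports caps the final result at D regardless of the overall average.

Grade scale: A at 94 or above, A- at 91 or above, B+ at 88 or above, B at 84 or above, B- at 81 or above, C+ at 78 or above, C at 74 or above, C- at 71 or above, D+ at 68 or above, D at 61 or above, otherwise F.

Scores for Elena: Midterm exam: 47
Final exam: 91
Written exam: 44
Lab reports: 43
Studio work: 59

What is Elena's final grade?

Lab reports score 43 ≥ 40: minimum met.
Weighted total:
  Midterm exam 47 × 0.21 = 9.87
  Final exam 91 × 0.25 = 22.75
  Written exam 44 × 0.08 = 3.52
  Lab reports 43 × 0.18 = 7.74
  Studio work 59 × 0.28 = 16.52
Sum = 60.4
60.4 < 61 → F

F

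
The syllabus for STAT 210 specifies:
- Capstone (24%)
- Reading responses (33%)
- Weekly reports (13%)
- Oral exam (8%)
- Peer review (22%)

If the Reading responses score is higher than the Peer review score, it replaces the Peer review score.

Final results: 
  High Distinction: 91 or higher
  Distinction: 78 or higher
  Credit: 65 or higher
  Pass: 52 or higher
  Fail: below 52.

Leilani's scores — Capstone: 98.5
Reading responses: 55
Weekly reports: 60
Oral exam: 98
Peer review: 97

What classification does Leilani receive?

Distinction

Reading responses (55) ≤ Peer review (97), so Peer review stays at 97.
Weighted total:
  Capstone 98.5 × 0.24 = 23.64
  Reading responses 55 × 0.33 = 18.15
  Weekly reports 60 × 0.13 = 7.8
  Oral exam 98 × 0.08 = 7.84
  Peer review 97 × 0.22 = 21.34
Sum = 78.77
78.77 is ≥ 78 and < 91 → Distinction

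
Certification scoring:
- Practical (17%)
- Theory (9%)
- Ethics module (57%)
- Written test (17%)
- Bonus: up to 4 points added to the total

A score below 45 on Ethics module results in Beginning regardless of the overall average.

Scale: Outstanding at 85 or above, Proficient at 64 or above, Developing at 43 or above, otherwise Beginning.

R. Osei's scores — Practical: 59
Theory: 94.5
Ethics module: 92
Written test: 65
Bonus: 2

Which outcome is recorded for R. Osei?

Ethics module score 92 ≥ 45: minimum met.
Weighted total:
  Practical 59 × 0.17 = 10.03
  Theory 94.5 × 0.09 = 8.505
  Ethics module 92 × 0.57 = 52.44
  Written test 65 × 0.17 = 11.05
Sum = 82.025
Bonus: 82.025 + 2 = 84.025
84.025 is ≥ 64 and < 85 → Proficient

Proficient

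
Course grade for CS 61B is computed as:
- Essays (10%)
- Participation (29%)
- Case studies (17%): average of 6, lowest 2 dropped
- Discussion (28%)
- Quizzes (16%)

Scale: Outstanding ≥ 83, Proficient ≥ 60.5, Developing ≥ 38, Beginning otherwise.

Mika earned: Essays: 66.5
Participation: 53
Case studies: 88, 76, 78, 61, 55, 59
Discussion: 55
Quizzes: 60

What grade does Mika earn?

Case studies: drop 55, 59 → average of remaining 4 = 303/4 = 75.75
Weighted total:
  Essays 66.5 × 0.1 = 6.65
  Participation 53 × 0.29 = 15.37
  Case studies 75.75 × 0.17 = 12.8775
  Discussion 55 × 0.28 = 15.4
  Quizzes 60 × 0.16 = 9.6
Sum = 59.8975
59.8975 is ≥ 38 and < 60.5 → Developing

Developing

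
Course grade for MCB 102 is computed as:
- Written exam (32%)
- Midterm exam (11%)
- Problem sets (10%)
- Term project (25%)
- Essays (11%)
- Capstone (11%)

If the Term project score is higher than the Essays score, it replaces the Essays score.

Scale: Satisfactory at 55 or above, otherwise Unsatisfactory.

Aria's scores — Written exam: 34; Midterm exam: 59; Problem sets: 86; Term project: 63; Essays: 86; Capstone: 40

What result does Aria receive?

Satisfactory

Term project (63) ≤ Essays (86), so Essays stays at 86.
Weighted total:
  Written exam 34 × 0.32 = 10.88
  Midterm exam 59 × 0.11 = 6.49
  Problem sets 86 × 0.1 = 8.6
  Term project 63 × 0.25 = 15.75
  Essays 86 × 0.11 = 9.46
  Capstone 40 × 0.11 = 4.4
Sum = 55.58
55.58 ≥ 55 → Satisfactory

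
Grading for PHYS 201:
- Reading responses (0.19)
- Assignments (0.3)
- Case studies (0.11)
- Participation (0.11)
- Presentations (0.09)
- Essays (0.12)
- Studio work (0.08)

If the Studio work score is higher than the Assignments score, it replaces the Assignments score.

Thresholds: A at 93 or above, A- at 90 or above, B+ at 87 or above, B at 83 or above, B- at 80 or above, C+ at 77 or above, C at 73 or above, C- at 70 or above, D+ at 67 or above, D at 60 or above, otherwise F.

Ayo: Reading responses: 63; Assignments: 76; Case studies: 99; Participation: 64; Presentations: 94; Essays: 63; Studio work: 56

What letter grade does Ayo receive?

Studio work (56) ≤ Assignments (76), so Assignments stays at 76.
Weighted total:
  Reading responses 63 × 0.19 = 11.97
  Assignments 76 × 0.3 = 22.8
  Case studies 99 × 0.11 = 10.89
  Participation 64 × 0.11 = 7.04
  Presentations 94 × 0.09 = 8.46
  Essays 63 × 0.12 = 7.56
  Studio work 56 × 0.08 = 4.48
Sum = 73.2
73.2 is ≥ 73 and < 77 → C

C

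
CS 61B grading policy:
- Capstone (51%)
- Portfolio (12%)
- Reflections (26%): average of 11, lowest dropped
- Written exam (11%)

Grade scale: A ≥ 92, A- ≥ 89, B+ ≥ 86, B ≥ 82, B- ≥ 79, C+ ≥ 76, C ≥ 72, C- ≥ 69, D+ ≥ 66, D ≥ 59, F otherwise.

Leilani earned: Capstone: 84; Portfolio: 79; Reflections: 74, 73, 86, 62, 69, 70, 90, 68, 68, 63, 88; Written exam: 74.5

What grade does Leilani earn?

B-

Reflections: drop 62 → average of remaining 10 = 749/10 = 74.9
Weighted total:
  Capstone 84 × 0.51 = 42.84
  Portfolio 79 × 0.12 = 9.48
  Reflections 74.9 × 0.26 = 19.474
  Written exam 74.5 × 0.11 = 8.195
Sum = 79.989
79.989 is ≥ 79 and < 82 → B-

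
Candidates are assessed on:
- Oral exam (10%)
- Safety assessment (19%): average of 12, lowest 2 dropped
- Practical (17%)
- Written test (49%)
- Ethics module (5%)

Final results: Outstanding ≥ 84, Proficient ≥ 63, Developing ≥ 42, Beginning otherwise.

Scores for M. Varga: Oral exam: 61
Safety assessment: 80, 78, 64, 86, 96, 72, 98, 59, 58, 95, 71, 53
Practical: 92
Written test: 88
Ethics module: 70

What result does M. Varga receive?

Safety assessment: drop 53, 58 → average of remaining 10 = 799/10 = 79.9
Weighted total:
  Oral exam 61 × 0.1 = 6.1
  Safety assessment 79.9 × 0.19 = 15.181
  Practical 92 × 0.17 = 15.64
  Written test 88 × 0.49 = 43.12
  Ethics module 70 × 0.05 = 3.5
Sum = 83.541
83.541 is ≥ 63 and < 84 → Proficient

Proficient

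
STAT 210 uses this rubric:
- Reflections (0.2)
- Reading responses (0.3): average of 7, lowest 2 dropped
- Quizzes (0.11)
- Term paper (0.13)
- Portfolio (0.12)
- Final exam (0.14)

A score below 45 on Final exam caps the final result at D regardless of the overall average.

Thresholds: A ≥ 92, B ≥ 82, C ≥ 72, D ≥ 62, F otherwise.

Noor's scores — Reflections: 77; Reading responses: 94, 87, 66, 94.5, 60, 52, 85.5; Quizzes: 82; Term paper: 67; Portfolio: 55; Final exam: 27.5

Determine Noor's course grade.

Reading responses: drop 52, 60 → average of remaining 5 = 427/5 = 85.4
Final exam score 27.5 < 45: minimum not met.
Weighted total:
  Reflections 77 × 0.2 = 15.4
  Reading responses 85.4 × 0.3 = 25.62
  Quizzes 82 × 0.11 = 9.02
  Term paper 67 × 0.13 = 8.71
  Portfolio 55 × 0.12 = 6.6
  Final exam 27.5 × 0.14 = 3.85
Sum = 69.2
69.2 would be D; cap at D applies → D.

D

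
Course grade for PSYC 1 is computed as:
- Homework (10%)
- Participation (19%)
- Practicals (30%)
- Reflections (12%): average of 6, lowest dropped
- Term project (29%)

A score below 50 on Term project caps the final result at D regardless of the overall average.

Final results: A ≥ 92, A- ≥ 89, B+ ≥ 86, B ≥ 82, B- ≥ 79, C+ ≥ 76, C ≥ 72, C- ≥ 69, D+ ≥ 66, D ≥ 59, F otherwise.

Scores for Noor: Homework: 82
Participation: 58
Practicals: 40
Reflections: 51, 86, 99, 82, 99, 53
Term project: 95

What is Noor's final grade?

Reflections: drop 51 → average of remaining 5 = 419/5 = 83.8
Term project score 95 ≥ 50: minimum met.
Weighted total:
  Homework 82 × 0.1 = 8.2
  Participation 58 × 0.19 = 11.02
  Practicals 40 × 0.3 = 12
  Reflections 83.8 × 0.12 = 10.056
  Term project 95 × 0.29 = 27.55
Sum = 68.826
68.826 is ≥ 66 and < 69 → D+

D+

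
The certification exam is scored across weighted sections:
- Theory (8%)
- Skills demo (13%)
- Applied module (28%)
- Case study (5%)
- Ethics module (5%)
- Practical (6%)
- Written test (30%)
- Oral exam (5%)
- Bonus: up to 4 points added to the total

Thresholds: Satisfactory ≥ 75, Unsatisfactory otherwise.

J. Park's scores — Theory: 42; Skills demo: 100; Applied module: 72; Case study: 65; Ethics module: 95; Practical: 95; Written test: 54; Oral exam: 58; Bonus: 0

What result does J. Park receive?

Unsatisfactory

Weighted total:
  Theory 42 × 0.08 = 3.36
  Skills demo 100 × 0.13 = 13
  Applied module 72 × 0.28 = 20.16
  Case study 65 × 0.05 = 3.25
  Ethics module 95 × 0.05 = 4.75
  Practical 95 × 0.06 = 5.7
  Written test 54 × 0.3 = 16.2
  Oral exam 58 × 0.05 = 2.9
Sum = 69.32
Bonus: 69.32 + 0 = 69.32
69.32 < 75 → Unsatisfactory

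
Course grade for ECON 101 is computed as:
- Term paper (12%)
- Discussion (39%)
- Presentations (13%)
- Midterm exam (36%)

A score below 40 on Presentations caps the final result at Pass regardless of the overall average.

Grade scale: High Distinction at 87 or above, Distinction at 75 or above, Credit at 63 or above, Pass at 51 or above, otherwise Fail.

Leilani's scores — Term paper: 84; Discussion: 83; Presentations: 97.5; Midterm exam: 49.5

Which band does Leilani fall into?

Presentations score 97.5 ≥ 40: minimum met.
Weighted total:
  Term paper 84 × 0.12 = 10.08
  Discussion 83 × 0.39 = 32.37
  Presentations 97.5 × 0.13 = 12.675
  Midterm exam 49.5 × 0.36 = 17.82
Sum = 72.945
72.945 is ≥ 63 and < 75 → Credit

Credit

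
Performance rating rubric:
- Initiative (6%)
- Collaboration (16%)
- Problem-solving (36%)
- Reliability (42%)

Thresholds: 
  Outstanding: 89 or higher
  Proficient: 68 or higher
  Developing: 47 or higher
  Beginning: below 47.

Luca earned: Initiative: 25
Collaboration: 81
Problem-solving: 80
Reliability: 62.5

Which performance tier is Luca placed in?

Weighted total:
  Initiative 25 × 0.06 = 1.5
  Collaboration 81 × 0.16 = 12.96
  Problem-solving 80 × 0.36 = 28.8
  Reliability 62.5 × 0.42 = 26.25
Sum = 69.51
69.51 is ≥ 68 and < 89 → Proficient

Proficient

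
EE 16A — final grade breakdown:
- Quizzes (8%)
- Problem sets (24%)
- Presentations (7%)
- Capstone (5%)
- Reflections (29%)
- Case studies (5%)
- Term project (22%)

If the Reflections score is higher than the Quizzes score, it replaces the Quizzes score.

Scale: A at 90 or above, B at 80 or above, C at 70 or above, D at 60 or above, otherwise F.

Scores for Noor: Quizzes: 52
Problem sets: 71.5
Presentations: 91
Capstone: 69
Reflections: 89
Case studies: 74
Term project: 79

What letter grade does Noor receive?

Reflections (89) > Quizzes (52), so Quizzes counts as 89.
Weighted total:
  Quizzes 89 × 0.08 = 7.12
  Problem sets 71.5 × 0.24 = 17.16
  Presentations 91 × 0.07 = 6.37
  Capstone 69 × 0.05 = 3.45
  Reflections 89 × 0.29 = 25.81
  Case studies 74 × 0.05 = 3.7
  Term project 79 × 0.22 = 17.38
Sum = 80.99
80.99 is ≥ 80 and < 90 → B

B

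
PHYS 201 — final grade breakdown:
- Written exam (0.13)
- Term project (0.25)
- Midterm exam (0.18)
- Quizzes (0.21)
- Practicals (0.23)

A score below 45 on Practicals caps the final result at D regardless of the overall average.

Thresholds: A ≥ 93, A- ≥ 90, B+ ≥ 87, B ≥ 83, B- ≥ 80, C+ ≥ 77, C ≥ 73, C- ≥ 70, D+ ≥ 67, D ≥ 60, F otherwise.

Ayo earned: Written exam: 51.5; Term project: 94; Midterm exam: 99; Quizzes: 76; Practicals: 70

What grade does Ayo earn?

B-

Practicals score 70 ≥ 45: minimum met.
Weighted total:
  Written exam 51.5 × 0.13 = 6.695
  Term project 94 × 0.25 = 23.5
  Midterm exam 99 × 0.18 = 17.82
  Quizzes 76 × 0.21 = 15.96
  Practicals 70 × 0.23 = 16.1
Sum = 80.075
80.075 is ≥ 80 and < 83 → B-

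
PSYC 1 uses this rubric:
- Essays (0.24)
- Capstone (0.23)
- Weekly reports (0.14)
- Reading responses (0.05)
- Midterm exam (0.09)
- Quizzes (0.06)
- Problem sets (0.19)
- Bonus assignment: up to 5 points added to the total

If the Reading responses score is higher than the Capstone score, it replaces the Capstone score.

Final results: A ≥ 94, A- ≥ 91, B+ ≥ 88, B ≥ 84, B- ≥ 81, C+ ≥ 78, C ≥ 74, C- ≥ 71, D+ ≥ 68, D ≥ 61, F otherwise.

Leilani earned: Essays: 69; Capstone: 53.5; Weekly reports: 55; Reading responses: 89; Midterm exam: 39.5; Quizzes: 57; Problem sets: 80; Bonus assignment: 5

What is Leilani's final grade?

Reading responses (89) > Capstone (53.5), so Capstone counts as 89.
Weighted total:
  Essays 69 × 0.24 = 16.56
  Capstone 89 × 0.23 = 20.47
  Weekly reports 55 × 0.14 = 7.7
  Reading responses 89 × 0.05 = 4.45
  Midterm exam 39.5 × 0.09 = 3.555
  Quizzes 57 × 0.06 = 3.42
  Problem sets 80 × 0.19 = 15.2
Sum = 71.355
Bonus assignment: 71.355 + 5 = 76.355
76.355 is ≥ 74 and < 78 → C

C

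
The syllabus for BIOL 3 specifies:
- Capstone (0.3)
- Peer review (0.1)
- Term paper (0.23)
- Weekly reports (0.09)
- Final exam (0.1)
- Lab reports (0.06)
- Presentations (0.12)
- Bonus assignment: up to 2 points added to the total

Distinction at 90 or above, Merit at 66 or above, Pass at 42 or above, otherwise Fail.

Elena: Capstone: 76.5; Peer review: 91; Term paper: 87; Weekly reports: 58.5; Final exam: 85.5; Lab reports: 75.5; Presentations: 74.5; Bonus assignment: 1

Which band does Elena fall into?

Merit

Weighted total:
  Capstone 76.5 × 0.3 = 22.95
  Peer review 91 × 0.1 = 9.1
  Term paper 87 × 0.23 = 20.01
  Weekly reports 58.5 × 0.09 = 5.265
  Final exam 85.5 × 0.1 = 8.55
  Lab reports 75.5 × 0.06 = 4.53
  Presentations 74.5 × 0.12 = 8.94
Sum = 79.345
Bonus assignment: 79.345 + 1 = 80.345
80.345 is ≥ 66 and < 90 → Merit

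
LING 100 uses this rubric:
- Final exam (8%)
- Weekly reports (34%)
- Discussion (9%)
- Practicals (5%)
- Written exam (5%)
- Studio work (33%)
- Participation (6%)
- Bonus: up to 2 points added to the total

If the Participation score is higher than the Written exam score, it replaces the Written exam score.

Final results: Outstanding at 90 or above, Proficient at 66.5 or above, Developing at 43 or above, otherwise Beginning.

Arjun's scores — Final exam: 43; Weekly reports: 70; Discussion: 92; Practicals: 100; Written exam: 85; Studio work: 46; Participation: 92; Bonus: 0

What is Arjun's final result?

Participation (92) > Written exam (85), so Written exam counts as 92.
Weighted total:
  Final exam 43 × 0.08 = 3.44
  Weekly reports 70 × 0.34 = 23.8
  Discussion 92 × 0.09 = 8.28
  Practicals 100 × 0.05 = 5
  Written exam 92 × 0.05 = 4.6
  Studio work 46 × 0.33 = 15.18
  Participation 92 × 0.06 = 5.52
Sum = 65.82
Bonus: 65.82 + 0 = 65.82
65.82 is ≥ 43 and < 66.5 → Developing

Developing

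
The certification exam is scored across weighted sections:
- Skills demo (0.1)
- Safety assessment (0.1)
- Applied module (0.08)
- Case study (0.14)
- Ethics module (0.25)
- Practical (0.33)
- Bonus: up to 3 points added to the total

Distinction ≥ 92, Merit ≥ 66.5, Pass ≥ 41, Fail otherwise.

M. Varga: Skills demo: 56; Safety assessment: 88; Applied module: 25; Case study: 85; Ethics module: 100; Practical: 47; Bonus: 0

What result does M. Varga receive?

Merit

Weighted total:
  Skills demo 56 × 0.1 = 5.6
  Safety assessment 88 × 0.1 = 8.8
  Applied module 25 × 0.08 = 2
  Case study 85 × 0.14 = 11.9
  Ethics module 100 × 0.25 = 25
  Practical 47 × 0.33 = 15.51
Sum = 68.81
Bonus: 68.81 + 0 = 68.81
68.81 is ≥ 66.5 and < 92 → Merit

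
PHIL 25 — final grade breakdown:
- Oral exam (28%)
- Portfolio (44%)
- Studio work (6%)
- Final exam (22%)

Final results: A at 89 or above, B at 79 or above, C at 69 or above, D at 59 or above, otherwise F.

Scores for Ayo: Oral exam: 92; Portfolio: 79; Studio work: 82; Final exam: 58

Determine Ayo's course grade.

Weighted total:
  Oral exam 92 × 0.28 = 25.76
  Portfolio 79 × 0.44 = 34.76
  Studio work 82 × 0.06 = 4.92
  Final exam 58 × 0.22 = 12.76
Sum = 78.2
78.2 is ≥ 69 and < 79 → C

C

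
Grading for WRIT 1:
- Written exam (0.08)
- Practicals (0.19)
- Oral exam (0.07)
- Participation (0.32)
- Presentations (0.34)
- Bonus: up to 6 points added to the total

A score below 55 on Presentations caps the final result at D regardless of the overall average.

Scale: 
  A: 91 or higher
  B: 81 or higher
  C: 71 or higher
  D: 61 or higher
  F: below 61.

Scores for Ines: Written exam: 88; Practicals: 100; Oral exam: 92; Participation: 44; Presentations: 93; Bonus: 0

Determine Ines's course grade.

C

Presentations score 93 ≥ 55: minimum met.
Weighted total:
  Written exam 88 × 0.08 = 7.04
  Practicals 100 × 0.19 = 19
  Oral exam 92 × 0.07 = 6.44
  Participation 44 × 0.32 = 14.08
  Presentations 93 × 0.34 = 31.62
Sum = 78.18
Bonus: 78.18 + 0 = 78.18
78.18 is ≥ 71 and < 81 → C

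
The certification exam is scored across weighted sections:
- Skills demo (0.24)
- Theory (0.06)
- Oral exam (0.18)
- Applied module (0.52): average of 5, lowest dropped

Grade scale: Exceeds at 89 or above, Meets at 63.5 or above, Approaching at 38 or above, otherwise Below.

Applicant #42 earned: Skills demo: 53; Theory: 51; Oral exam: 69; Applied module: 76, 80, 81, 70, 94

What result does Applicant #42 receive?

Applied module: drop 70 → average of remaining 4 = 331/4 = 82.75
Weighted total:
  Skills demo 53 × 0.24 = 12.72
  Theory 51 × 0.06 = 3.06
  Oral exam 69 × 0.18 = 12.42
  Applied module 82.75 × 0.52 = 43.03
Sum = 71.23
71.23 is ≥ 63.5 and < 89 → Meets

Meets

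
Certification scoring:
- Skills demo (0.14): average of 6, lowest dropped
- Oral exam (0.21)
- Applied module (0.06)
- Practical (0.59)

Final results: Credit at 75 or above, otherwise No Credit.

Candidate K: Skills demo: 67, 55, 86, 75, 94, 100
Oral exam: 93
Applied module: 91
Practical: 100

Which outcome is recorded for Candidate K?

Credit

Skills demo: drop 55 → average of remaining 5 = 422/5 = 84.4
Weighted total:
  Skills demo 84.4 × 0.14 = 11.816
  Oral exam 93 × 0.21 = 19.53
  Applied module 91 × 0.06 = 5.46
  Practical 100 × 0.59 = 59
Sum = 95.806
95.806 ≥ 75 → Credit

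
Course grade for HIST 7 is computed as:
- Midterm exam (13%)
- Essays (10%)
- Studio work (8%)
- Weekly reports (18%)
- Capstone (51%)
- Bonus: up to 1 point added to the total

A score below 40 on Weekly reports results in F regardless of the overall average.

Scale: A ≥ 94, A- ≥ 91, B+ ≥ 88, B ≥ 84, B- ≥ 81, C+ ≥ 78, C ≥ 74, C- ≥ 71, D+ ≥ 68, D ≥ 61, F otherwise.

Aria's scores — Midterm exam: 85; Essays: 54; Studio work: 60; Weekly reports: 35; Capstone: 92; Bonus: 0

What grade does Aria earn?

Weekly reports score 35 < 40: minimum not met.
Weighted total:
  Midterm exam 85 × 0.13 = 11.05
  Essays 54 × 0.1 = 5.4
  Studio work 60 × 0.08 = 4.8
  Weekly reports 35 × 0.18 = 6.3
  Capstone 92 × 0.51 = 46.92
Sum = 74.47
Bonus: 74.47 + 0 = 74.47
Because the Weekly reports minimum was not met, the result is F.

F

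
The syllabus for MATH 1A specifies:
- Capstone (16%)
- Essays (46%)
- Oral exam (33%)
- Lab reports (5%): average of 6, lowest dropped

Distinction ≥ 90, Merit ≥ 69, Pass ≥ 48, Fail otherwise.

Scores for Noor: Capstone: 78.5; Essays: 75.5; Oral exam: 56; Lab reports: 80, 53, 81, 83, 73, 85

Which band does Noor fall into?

Merit

Lab reports: drop 53 → average of remaining 5 = 402/5 = 80.4
Weighted total:
  Capstone 78.5 × 0.16 = 12.56
  Essays 75.5 × 0.46 = 34.73
  Oral exam 56 × 0.33 = 18.48
  Lab reports 80.4 × 0.05 = 4.02
Sum = 69.79
69.79 is ≥ 69 and < 90 → Merit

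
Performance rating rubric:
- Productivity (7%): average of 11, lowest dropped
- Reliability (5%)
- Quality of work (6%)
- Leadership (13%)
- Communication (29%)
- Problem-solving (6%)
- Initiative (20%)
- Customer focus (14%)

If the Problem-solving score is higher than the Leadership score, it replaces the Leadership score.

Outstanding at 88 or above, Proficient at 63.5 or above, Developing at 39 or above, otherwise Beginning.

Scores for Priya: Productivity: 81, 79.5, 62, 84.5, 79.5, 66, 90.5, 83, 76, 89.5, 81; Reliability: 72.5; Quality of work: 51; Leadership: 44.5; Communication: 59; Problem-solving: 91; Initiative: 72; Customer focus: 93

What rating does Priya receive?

Productivity: drop 62 → average of remaining 10 = 810.5/10 = 81.05
Problem-solving (91) > Leadership (44.5), so Leadership counts as 91.
Weighted total:
  Productivity 81.05 × 0.07 = 5.6735
  Reliability 72.5 × 0.05 = 3.625
  Quality of work 51 × 0.06 = 3.06
  Leadership 91 × 0.13 = 11.83
  Communication 59 × 0.29 = 17.11
  Problem-solving 91 × 0.06 = 5.46
  Initiative 72 × 0.2 = 14.4
  Customer focus 93 × 0.14 = 13.02
Sum = 74.1785
74.1785 is ≥ 63.5 and < 88 → Proficient

Proficient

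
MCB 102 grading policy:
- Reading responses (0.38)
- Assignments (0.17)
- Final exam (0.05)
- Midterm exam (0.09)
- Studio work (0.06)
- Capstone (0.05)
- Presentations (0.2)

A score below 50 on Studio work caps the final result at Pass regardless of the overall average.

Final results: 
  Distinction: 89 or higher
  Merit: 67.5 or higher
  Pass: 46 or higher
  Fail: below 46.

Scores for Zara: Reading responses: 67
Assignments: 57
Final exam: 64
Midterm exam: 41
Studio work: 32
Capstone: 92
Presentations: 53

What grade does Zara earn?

Pass

Studio work score 32 < 50: minimum not met.
Weighted total:
  Reading responses 67 × 0.38 = 25.46
  Assignments 57 × 0.17 = 9.69
  Final exam 64 × 0.05 = 3.2
  Midterm exam 41 × 0.09 = 3.69
  Studio work 32 × 0.06 = 1.92
  Capstone 92 × 0.05 = 4.6
  Presentations 53 × 0.2 = 10.6
Sum = 59.16
59.16 would be Pass; cap at Pass applies → Pass.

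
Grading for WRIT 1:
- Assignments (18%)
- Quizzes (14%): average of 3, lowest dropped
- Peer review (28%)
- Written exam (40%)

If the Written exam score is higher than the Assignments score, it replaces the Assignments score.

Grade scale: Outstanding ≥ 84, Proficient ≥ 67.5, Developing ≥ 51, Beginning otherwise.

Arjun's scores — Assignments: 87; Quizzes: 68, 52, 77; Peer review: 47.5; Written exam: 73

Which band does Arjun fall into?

Proficient

Quizzes: drop 52 → average of remaining 2 = 145/2 = 72.5
Written exam (73) ≤ Assignments (87), so Assignments stays at 87.
Weighted total:
  Assignments 87 × 0.18 = 15.66
  Quizzes 72.5 × 0.14 = 10.15
  Peer review 47.5 × 0.28 = 13.3
  Written exam 73 × 0.4 = 29.2
Sum = 68.31
68.31 is ≥ 67.5 and < 84 → Proficient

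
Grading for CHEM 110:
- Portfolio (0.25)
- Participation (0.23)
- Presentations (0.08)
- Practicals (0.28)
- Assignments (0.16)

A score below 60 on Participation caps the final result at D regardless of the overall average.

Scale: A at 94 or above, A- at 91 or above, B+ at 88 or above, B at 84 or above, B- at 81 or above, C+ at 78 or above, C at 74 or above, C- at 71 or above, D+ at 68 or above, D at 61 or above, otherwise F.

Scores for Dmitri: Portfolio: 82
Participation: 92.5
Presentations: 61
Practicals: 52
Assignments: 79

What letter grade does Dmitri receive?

Participation score 92.5 ≥ 60: minimum met.
Weighted total:
  Portfolio 82 × 0.25 = 20.5
  Participation 92.5 × 0.23 = 21.275
  Presentations 61 × 0.08 = 4.88
  Practicals 52 × 0.28 = 14.56
  Assignments 79 × 0.16 = 12.64
Sum = 73.855
73.855 is ≥ 71 and < 74 → C-

C-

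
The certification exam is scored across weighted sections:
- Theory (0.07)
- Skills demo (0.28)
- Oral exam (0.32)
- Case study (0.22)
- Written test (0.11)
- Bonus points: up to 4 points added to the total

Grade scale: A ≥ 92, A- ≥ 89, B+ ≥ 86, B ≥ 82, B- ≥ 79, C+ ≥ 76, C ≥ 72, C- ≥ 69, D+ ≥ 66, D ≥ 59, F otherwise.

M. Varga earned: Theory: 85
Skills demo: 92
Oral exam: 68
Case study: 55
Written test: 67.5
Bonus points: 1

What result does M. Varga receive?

C

Weighted total:
  Theory 85 × 0.07 = 5.95
  Skills demo 92 × 0.28 = 25.76
  Oral exam 68 × 0.32 = 21.76
  Case study 55 × 0.22 = 12.1
  Written test 67.5 × 0.11 = 7.425
Sum = 72.995
Bonus points: 72.995 + 1 = 73.995
73.995 is ≥ 72 and < 76 → C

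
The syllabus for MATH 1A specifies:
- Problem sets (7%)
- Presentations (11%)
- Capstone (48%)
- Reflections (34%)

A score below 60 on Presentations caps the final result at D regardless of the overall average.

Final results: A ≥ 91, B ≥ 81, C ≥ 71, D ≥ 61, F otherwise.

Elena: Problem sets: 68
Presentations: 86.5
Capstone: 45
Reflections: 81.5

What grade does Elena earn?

D

Presentations score 86.5 ≥ 60: minimum met.
Weighted total:
  Problem sets 68 × 0.07 = 4.76
  Presentations 86.5 × 0.11 = 9.515
  Capstone 45 × 0.48 = 21.6
  Reflections 81.5 × 0.34 = 27.71
Sum = 63.585
63.585 is ≥ 61 and < 71 → D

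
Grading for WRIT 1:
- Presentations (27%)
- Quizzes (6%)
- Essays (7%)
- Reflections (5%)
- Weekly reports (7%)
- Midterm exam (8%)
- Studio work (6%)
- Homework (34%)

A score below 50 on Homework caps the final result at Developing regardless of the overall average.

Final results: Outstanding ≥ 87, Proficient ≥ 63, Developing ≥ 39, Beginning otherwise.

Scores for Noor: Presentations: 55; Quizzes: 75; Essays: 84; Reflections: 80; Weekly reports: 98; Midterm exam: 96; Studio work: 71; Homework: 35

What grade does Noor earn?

Developing

Homework score 35 < 50: minimum not met.
Weighted total:
  Presentations 55 × 0.27 = 14.85
  Quizzes 75 × 0.06 = 4.5
  Essays 84 × 0.07 = 5.88
  Reflections 80 × 0.05 = 4
  Weekly reports 98 × 0.07 = 6.86
  Midterm exam 96 × 0.08 = 7.68
  Studio work 71 × 0.06 = 4.26
  Homework 35 × 0.34 = 11.9
Sum = 59.93
59.93 would be Developing; cap at Developing applies → Developing.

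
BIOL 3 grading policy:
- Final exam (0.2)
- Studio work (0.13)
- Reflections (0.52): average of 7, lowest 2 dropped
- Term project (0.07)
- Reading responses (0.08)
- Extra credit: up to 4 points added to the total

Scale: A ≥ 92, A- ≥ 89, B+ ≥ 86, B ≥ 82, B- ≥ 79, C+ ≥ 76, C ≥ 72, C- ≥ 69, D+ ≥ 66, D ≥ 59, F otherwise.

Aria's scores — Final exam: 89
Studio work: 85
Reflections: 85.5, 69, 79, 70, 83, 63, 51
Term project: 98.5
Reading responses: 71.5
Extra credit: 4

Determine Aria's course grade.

Reflections: drop 51, 63 → average of remaining 5 = 386.5/5 = 77.3
Weighted total:
  Final exam 89 × 0.2 = 17.8
  Studio work 85 × 0.13 = 11.05
  Reflections 77.3 × 0.52 = 40.196
  Term project 98.5 × 0.07 = 6.895
  Reading responses 71.5 × 0.08 = 5.72
Sum = 81.661
Extra credit: 81.661 + 4 = 85.661
85.661 is ≥ 82 and < 86 → B

B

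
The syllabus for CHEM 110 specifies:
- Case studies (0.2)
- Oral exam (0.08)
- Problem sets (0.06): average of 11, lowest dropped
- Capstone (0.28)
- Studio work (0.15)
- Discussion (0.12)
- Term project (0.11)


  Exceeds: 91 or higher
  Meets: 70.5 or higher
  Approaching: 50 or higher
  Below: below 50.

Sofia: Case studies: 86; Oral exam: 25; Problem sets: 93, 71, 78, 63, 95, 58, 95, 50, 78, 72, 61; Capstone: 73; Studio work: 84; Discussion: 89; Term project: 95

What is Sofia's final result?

Meets

Problem sets: drop 50 → average of remaining 10 = 764/10 = 76.4
Weighted total:
  Case studies 86 × 0.2 = 17.2
  Oral exam 25 × 0.08 = 2
  Problem sets 76.4 × 0.06 = 4.584
  Capstone 73 × 0.28 = 20.44
  Studio work 84 × 0.15 = 12.6
  Discussion 89 × 0.12 = 10.68
  Term project 95 × 0.11 = 10.45
Sum = 77.954
77.954 is ≥ 70.5 and < 91 → Meets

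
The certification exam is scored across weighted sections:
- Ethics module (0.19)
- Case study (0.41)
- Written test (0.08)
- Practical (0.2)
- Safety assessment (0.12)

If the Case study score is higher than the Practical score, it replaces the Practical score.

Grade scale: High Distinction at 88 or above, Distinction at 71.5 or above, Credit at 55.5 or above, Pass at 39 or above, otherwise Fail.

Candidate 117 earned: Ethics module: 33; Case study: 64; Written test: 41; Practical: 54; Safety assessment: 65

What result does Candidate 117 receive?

Case study (64) > Practical (54), so Practical counts as 64.
Weighted total:
  Ethics module 33 × 0.19 = 6.27
  Case study 64 × 0.41 = 26.24
  Written test 41 × 0.08 = 3.28
  Practical 64 × 0.2 = 12.8
  Safety assessment 65 × 0.12 = 7.8
Sum = 56.39
56.39 is ≥ 55.5 and < 71.5 → Credit

Credit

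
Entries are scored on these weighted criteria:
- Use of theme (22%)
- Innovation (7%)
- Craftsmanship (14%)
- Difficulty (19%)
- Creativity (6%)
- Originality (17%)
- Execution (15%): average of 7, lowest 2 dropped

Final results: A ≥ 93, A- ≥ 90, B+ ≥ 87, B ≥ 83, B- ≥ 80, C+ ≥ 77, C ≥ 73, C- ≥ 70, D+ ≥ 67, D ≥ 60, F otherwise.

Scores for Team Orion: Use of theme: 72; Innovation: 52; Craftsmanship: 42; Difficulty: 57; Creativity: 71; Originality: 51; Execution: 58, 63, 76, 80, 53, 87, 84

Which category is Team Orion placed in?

Execution: drop 53, 58 → average of remaining 5 = 390/5 = 78
Weighted total:
  Use of theme 72 × 0.22 = 15.84
  Innovation 52 × 0.07 = 3.64
  Craftsmanship 42 × 0.14 = 5.88
  Difficulty 57 × 0.19 = 10.83
  Creativity 71 × 0.06 = 4.26
  Originality 51 × 0.17 = 8.67
  Execution 78 × 0.15 = 11.7
Sum = 60.82
60.82 is ≥ 60 and < 67 → D

D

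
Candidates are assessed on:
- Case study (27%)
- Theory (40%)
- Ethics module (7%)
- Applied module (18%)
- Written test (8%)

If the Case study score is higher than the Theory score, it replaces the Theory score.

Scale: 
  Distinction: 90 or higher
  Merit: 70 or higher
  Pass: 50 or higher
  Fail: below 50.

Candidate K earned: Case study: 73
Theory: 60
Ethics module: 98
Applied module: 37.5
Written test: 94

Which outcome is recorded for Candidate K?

Case study (73) > Theory (60), so Theory counts as 73.
Weighted total:
  Case study 73 × 0.27 = 19.71
  Theory 73 × 0.4 = 29.2
  Ethics module 98 × 0.07 = 6.86
  Applied module 37.5 × 0.18 = 6.75
  Written test 94 × 0.08 = 7.52
Sum = 70.04
70.04 is ≥ 70 and < 90 → Merit

Merit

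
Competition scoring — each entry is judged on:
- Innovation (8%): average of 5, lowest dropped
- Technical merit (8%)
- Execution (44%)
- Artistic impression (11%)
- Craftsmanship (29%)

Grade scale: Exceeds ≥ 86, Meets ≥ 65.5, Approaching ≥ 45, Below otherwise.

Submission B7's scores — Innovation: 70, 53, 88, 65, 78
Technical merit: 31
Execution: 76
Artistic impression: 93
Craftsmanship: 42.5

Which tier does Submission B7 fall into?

Approaching

Innovation: drop 53 → average of remaining 4 = 301/4 = 75.25
Weighted total:
  Innovation 75.25 × 0.08 = 6.02
  Technical merit 31 × 0.08 = 2.48
  Execution 76 × 0.44 = 33.44
  Artistic impression 93 × 0.11 = 10.23
  Craftsmanship 42.5 × 0.29 = 12.325
Sum = 64.495
64.495 is ≥ 45 and < 65.5 → Approaching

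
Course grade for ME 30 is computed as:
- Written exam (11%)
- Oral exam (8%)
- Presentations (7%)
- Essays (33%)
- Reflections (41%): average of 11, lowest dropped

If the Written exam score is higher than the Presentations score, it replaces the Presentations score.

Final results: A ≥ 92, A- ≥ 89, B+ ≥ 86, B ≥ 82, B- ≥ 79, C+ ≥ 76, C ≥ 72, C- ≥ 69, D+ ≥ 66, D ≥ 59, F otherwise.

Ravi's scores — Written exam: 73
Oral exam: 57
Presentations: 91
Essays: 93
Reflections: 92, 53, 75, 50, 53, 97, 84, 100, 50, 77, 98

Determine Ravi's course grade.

Reflections: drop 50 → average of remaining 10 = 779/10 = 77.9
Written exam (73) ≤ Presentations (91), so Presentations stays at 91.
Weighted total:
  Written exam 73 × 0.11 = 8.03
  Oral exam 57 × 0.08 = 4.56
  Presentations 91 × 0.07 = 6.37
  Essays 93 × 0.33 = 30.69
  Reflections 77.9 × 0.41 = 31.939
Sum = 81.589
81.589 is ≥ 79 and < 82 → B-

B-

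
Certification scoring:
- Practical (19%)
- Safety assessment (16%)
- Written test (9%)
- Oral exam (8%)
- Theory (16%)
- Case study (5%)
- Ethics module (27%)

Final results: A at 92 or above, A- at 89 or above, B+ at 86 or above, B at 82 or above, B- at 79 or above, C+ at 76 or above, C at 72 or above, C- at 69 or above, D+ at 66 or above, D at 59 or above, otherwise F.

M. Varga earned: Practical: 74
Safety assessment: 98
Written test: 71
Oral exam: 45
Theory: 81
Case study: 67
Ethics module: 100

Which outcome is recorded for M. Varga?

Weighted total:
  Practical 74 × 0.19 = 14.06
  Safety assessment 98 × 0.16 = 15.68
  Written test 71 × 0.09 = 6.39
  Oral exam 45 × 0.08 = 3.6
  Theory 81 × 0.16 = 12.96
  Case study 67 × 0.05 = 3.35
  Ethics module 100 × 0.27 = 27
Sum = 83.04
83.04 is ≥ 82 and < 86 → B

B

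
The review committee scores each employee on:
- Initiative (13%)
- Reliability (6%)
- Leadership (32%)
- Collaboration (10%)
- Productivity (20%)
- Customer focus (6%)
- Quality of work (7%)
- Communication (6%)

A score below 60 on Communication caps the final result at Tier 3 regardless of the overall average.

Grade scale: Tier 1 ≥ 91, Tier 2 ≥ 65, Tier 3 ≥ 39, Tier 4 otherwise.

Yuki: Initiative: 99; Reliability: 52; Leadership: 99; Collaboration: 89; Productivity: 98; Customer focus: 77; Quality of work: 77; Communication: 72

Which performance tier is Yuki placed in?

Tier 2

Communication score 72 ≥ 60: minimum met.
Weighted total:
  Initiative 99 × 0.13 = 12.87
  Reliability 52 × 0.06 = 3.12
  Leadership 99 × 0.32 = 31.68
  Collaboration 89 × 0.1 = 8.9
  Productivity 98 × 0.2 = 19.6
  Customer focus 77 × 0.06 = 4.62
  Quality of work 77 × 0.07 = 5.39
  Communication 72 × 0.06 = 4.32
Sum = 90.5
90.5 is ≥ 65 and < 91 → Tier 2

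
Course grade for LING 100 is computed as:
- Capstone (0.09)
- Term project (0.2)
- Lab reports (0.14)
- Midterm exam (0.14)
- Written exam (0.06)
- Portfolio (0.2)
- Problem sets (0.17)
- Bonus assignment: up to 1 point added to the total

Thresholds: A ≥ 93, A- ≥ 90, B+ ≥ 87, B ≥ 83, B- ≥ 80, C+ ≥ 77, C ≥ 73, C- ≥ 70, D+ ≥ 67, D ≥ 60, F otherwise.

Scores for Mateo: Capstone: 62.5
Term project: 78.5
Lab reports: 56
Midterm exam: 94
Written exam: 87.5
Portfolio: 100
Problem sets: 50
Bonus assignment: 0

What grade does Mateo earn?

C

Weighted total:
  Capstone 62.5 × 0.09 = 5.625
  Term project 78.5 × 0.2 = 15.7
  Lab reports 56 × 0.14 = 7.84
  Midterm exam 94 × 0.14 = 13.16
  Written exam 87.5 × 0.06 = 5.25
  Portfolio 100 × 0.2 = 20
  Problem sets 50 × 0.17 = 8.5
Sum = 76.075
Bonus assignment: 76.075 + 0 = 76.075
76.075 is ≥ 73 and < 77 → C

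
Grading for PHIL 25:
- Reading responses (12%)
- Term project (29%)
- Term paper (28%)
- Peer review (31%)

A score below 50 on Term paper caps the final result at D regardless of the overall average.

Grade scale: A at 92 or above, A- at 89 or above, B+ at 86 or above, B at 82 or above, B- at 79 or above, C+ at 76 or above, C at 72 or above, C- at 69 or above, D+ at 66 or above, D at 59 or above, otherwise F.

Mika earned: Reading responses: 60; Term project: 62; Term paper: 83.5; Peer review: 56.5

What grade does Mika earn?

Term paper score 83.5 ≥ 50: minimum met.
Weighted total:
  Reading responses 60 × 0.12 = 7.2
  Term project 62 × 0.29 = 17.98
  Term paper 83.5 × 0.28 = 23.38
  Peer review 56.5 × 0.31 = 17.515
Sum = 66.075
66.075 is ≥ 66 and < 69 → D+

D+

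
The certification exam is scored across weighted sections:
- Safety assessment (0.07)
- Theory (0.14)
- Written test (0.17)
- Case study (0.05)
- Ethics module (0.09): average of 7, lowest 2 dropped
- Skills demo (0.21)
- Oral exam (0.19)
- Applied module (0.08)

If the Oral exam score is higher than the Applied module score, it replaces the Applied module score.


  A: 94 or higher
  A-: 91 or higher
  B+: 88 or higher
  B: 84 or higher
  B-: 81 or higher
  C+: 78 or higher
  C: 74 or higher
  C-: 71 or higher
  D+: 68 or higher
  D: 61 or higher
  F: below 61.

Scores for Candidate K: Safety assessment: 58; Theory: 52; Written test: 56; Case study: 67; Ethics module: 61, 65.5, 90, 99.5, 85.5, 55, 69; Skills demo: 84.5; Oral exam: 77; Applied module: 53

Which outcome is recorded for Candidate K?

D+

Ethics module: drop 55, 61 → average of remaining 5 = 409.5/5 = 81.9
Oral exam (77) > Applied module (53), so Applied module counts as 77.
Weighted total:
  Safety assessment 58 × 0.07 = 4.06
  Theory 52 × 0.14 = 7.28
  Written test 56 × 0.17 = 9.52
  Case study 67 × 0.05 = 3.35
  Ethics module 81.9 × 0.09 = 7.371
  Skills demo 84.5 × 0.21 = 17.745
  Oral exam 77 × 0.19 = 14.63
  Applied module 77 × 0.08 = 6.16
Sum = 70.116
70.116 is ≥ 68 and < 71 → D+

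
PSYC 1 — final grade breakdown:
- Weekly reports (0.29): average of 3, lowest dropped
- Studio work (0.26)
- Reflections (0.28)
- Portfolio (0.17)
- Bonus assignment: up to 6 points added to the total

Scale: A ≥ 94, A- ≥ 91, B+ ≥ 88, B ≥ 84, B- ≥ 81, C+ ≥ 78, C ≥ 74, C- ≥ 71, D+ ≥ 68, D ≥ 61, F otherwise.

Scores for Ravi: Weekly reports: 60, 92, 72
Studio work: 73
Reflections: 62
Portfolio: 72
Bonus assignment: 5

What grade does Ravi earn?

Weekly reports: drop 60 → average of remaining 2 = 164/2 = 82
Weighted total:
  Weekly reports 82 × 0.29 = 23.78
  Studio work 73 × 0.26 = 18.98
  Reflections 62 × 0.28 = 17.36
  Portfolio 72 × 0.17 = 12.24
Sum = 72.36
Bonus assignment: 72.36 + 5 = 77.36
77.36 is ≥ 74 and < 78 → C

C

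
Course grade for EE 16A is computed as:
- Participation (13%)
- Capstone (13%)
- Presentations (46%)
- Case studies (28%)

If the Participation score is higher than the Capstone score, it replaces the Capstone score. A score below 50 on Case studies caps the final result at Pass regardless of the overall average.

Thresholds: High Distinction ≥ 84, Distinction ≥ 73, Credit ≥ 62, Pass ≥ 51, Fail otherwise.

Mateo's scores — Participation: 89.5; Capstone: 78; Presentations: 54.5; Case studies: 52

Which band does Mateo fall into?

Credit

Participation (89.5) > Capstone (78), so Capstone counts as 89.5.
Case studies score 52 ≥ 50: minimum met.
Weighted total:
  Participation 89.5 × 0.13 = 11.635
  Capstone 89.5 × 0.13 = 11.635
  Presentations 54.5 × 0.46 = 25.07
  Case studies 52 × 0.28 = 14.56
Sum = 62.9
62.9 is ≥ 62 and < 73 → Credit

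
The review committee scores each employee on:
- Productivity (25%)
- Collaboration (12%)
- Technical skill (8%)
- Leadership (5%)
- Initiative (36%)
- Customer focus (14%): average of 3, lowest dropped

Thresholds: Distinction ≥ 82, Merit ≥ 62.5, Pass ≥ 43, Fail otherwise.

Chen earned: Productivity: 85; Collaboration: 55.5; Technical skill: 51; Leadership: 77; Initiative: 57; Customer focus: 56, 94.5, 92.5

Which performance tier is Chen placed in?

Customer focus: drop 56 → average of remaining 2 = 187/2 = 93.5
Weighted total:
  Productivity 85 × 0.25 = 21.25
  Collaboration 55.5 × 0.12 = 6.66
  Technical skill 51 × 0.08 = 4.08
  Leadership 77 × 0.05 = 3.85
  Initiative 57 × 0.36 = 20.52
  Customer focus 93.5 × 0.14 = 13.09
Sum = 69.45
69.45 is ≥ 62.5 and < 82 → Merit

Merit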